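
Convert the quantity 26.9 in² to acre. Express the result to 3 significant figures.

4.29 × 10^-6 acres

1 square inch = 1.59423 × 10^-7 acre.
Then 26.9 × 1.59423 × 10^-7 ≈ 4.29 × 10^-6 acre.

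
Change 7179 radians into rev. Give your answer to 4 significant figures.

1 radian = 0.159155 revolutions.
Then 7179 × 0.159155 ≈ 1143 rev.

1143 rev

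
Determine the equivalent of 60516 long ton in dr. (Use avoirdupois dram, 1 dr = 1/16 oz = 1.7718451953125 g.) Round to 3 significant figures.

3.47 × 10^10 dr

1 long ton = 573440 drams.
Thus 60516 × 573440 ≈ 3.47 × 10^10 dr.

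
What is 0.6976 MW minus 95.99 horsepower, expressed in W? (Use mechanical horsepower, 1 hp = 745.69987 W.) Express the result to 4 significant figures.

0.6976 MW = 697600 W and 95.99 hp = 71579.7 W.
697600 − 71579.7 ≈ 626000 W.

626000 watts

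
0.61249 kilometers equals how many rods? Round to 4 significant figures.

121.8 rod

1 kilometer = 198.839 rods.
Then 0.61249 × 198.839 ≈ 121.8 rod.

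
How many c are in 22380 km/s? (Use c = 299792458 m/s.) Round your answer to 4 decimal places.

0.0747 times the speed of light

1 km/s = 3.33564e-6 c.
So 22380 × 3.33564e-6 ≈ 0.0747 c.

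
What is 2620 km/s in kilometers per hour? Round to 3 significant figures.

9.43 × 10^6 km/h

1 km/s = 3600.00 km/h.
Thus 2620 × 3600.00 ≈ 9.43 × 10^6 km/h.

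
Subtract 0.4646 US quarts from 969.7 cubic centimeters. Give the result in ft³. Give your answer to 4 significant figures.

969.7 cm³ = 0.0342446 ft³ and 0.4646 US qt = 0.0155270 ft³.
0.0342446 − 0.0155270 ≈ 0.01872 ft³.

0.01872 ft³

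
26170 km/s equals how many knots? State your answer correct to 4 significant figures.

5.087e+7 kn

1 kilometer per second = 1943.84 kn.
So 26170 × 1943.84 ≈ 5.087e+7 kn.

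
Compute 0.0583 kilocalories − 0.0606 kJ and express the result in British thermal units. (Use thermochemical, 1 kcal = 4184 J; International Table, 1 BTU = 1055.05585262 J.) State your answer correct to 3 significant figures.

0.0583 kcal = 0.231198 BTU and 0.0606 kJ = 0.0574377 BTU.
0.231198 − 0.0574377 ≈ 0.174 BTU.

0.174 BTU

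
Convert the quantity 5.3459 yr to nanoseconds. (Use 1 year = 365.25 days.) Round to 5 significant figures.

1 yr = 3.15576e+16 nanoseconds.
So 5.3459 × 3.15576e+16 ≈ 1.6870e+17 ns.

1.6870e+17 ns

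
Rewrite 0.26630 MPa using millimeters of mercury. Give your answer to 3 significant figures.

1 megapascal = 7500.62 millimeters of mercury.
0.26630 × 7500.62 ≈ 2000 mmHg.

2000 mmHg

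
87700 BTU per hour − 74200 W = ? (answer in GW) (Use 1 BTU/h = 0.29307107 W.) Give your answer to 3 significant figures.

-4.85e-5 GW

87700 BTU/h = 2.57023e-5 GW and 74200 W = 7.42000e-5 GW.
2.57023e-5 − 7.42000e-5 ≈ -4.85e-5 GW.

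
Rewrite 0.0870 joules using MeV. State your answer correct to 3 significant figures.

5.43 × 10^11 MeV

1 J = 6.24151 × 10^12 MeV.
So 0.0870 × 6.24151 × 10^12 ≈ 5.43 × 10^11 MeV.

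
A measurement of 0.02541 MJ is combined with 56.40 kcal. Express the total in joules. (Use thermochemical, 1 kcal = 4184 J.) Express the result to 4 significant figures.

261400 joules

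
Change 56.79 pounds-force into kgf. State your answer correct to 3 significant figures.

1 pound-force = 0.453592 kgf.
56.79 × 0.453592 ≈ 25.8 kgf.

25.8 kgf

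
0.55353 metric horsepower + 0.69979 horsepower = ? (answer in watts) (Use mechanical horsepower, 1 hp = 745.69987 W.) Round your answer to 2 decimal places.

0.55353 PS = 407.121 W and 0.69979 hp = 521.833 W.
407.121 + 521.833 ≈ 928.95 W.

928.95 watts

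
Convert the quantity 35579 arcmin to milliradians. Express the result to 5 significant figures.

10350 milliradians

1 arcmin = 0.290888 milliradians.
So 35579 × 0.290888 ≈ 10350 mrad.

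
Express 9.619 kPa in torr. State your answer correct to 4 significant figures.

1 kilopascal = 7.50062 torr.
Then 9.619 × 7.50062 ≈ 72.15 torr.

72.15 torr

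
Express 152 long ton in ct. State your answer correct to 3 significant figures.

7.72 × 10^8 ct

1 long ton = 5.08023 × 10^6 ct.
152 × 5.08023 × 10^6 ≈ 7.72 × 10^8 ct.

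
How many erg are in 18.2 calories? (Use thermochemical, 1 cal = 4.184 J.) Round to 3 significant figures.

1 cal = 4.18400e+7 erg.
Then 18.2 × 4.18400e+7 ≈ 7.61e+8 erg.

7.61e+8 erg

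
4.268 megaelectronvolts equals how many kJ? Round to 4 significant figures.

6.838e-16 kilojoules

1 MeV = 1.60218e-16 kilojoules.
4.268 × 1.60218e-16 ≈ 6.838e-16 kJ.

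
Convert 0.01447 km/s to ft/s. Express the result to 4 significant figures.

1 km/s = 3280.84 ft/s.
0.01447 × 3280.84 ≈ 47.47 ft/s.

47.47 ft/s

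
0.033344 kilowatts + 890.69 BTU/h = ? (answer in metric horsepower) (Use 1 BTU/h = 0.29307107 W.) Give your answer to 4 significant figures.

0.033344 kW = 0.0453352 PS and 890.69 BTU/h = 0.354909 PS.
0.0453352 + 0.354909 ≈ 0.4002 PS.

0.4002 PS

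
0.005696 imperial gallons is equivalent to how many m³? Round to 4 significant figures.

1 imperial gallon = 0.00454609 cubic meters.
Thus 0.005696 × 0.00454609 ≈ 2.589e-5 m³.

2.589e-5 m³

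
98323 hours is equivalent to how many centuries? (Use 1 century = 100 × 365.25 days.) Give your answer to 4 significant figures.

0.1122 centuries

1 hour = 1.14077 × 10^-6 century.
So 98323 × 1.14077 × 10^-6 ≈ 0.1122 century.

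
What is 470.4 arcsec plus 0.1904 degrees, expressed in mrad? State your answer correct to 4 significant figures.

5.604 milliradians

470.4 arcsec = 2.28056 mrad and 0.1904 ° = 3.32311 mrad.
2.28056 + 3.32311 ≈ 5.604 mrad.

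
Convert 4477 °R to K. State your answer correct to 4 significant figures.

2487 kelvins

°R = K × 9/5.
Applying the formula gives 2487 K.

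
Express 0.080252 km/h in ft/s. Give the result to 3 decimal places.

0.073 ft/s

1 kilometer per hour = 0.911344 ft/s.
Then 0.080252 × 0.911344 ≈ 0.073 ft/s.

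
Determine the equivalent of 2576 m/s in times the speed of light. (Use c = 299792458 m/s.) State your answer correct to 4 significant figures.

1 m/s = 3.33564 × 10^-9 times the speed of light.
2576 × 3.33564 × 10^-9 ≈ 8.593 × 10^-6 c.

8.593 × 10^-6 times the speed of light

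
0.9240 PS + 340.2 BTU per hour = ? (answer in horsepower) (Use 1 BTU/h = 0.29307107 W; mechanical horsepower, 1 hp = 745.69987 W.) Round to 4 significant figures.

0.9240 PS = 0.911360 hp and 340.2 BTU/h = 0.133704 hp.
0.911360 + 0.133704 ≈ 1.045 hp.

1.045 hp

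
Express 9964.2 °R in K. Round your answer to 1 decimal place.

5535.7 kelvins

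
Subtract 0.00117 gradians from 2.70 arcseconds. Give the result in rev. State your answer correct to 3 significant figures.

-8.42 × 10^-7 rev

2.70 arcsec = 2.08333 × 10^-6 rev and 0.00117 grad = 2.92500 × 10^-6 rev.
2.08333 × 10^-6 − 2.92500 × 10^-6 ≈ -8.42 × 10^-7 rev.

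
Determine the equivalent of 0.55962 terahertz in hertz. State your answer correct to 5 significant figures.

5.5962 × 10^11 hertz

1 terahertz = 1.00000 × 10^12 Hz.
Then 0.55962 × 1.00000 × 10^12 ≈ 5.5962 × 10^11 Hz.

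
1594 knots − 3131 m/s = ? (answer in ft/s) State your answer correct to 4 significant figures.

1594 kn = 2690.37 ft/s and 3131 m/s = 10272.3 ft/s.
2690.37 − 10272.3 ≈ -7582 ft/s.

-7582 ft/s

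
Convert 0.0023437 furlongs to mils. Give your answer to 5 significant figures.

1 furlong = 7.92000 × 10^6 mils.
Then 0.0023437 × 7.92000 × 10^6 ≈ 18562 mil.

18562 mils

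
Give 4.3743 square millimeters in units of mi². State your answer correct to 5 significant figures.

1.6889e-12 square miles

1 square millimeter = 3.86102e-13 square miles.
4.3743 × 3.86102e-13 ≈ 1.6889e-12 mi².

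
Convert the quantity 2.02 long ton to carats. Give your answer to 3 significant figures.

1.03e+7 ct

1 long ton = 5.08023e+6 carats.
Thus 2.02 × 5.08023e+6 ≈ 1.03e+7 ct.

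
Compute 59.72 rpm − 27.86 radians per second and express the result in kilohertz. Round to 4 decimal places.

59.72 rpm = 0.000995333 kHz and 27.86 rad/s = 0.00443406 kHz.
0.000995333 − 0.00443406 ≈ -0.0034 kHz.

-0.0034 kHz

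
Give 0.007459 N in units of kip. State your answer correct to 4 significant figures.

1.677e-6 kip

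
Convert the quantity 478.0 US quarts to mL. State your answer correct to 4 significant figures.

452400 milliliters

1 US quart = 946.353 milliliters.
Then 478.0 × 946.353 ≈ 452400 mL.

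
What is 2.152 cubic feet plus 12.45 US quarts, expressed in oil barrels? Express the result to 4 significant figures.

0.4574 bbl

2.152 ft³ = 0.383288 bbl and 12.45 US qt = 0.0741071 bbl.
0.383288 + 0.0741071 ≈ 0.4574 bbl.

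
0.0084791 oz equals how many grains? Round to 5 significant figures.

1 ounce = 437.500 gr.
Then 0.0084791 × 437.500 ≈ 3.7096 gr.

3.7096 grains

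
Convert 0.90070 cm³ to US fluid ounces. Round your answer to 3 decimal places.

0.030 US fluid ounces

1 cubic centimeter = 0.0338140 US fl oz.
0.90070 × 0.0338140 ≈ 0.030 US fl oz.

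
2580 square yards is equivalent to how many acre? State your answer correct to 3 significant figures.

0.533 acre

1 square yard = 0.000206612 acre.
2580 × 0.000206612 ≈ 0.533 acre.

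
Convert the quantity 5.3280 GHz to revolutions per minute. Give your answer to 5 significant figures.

1 GHz = 6.00000 × 10^10 rpm.
5.3280 × 6.00000 × 10^10 ≈ 3.1968 × 10^11 rpm.

3.1968 × 10^11 rpm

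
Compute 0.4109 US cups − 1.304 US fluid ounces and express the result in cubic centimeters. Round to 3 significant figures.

0.4109 US cup = 97.2141 cm³ and 1.304 US fl oz = 38.5639 cm³.
97.2141 − 38.5639 ≈ 58.7 cm³.

58.7 cm³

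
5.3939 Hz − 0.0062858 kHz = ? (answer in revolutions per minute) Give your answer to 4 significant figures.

-53.51 revolutions per minute

5.3939 Hz = 323.634 rpm and 0.0062858 kHz = 377.148 rpm.
323.634 − 377.148 ≈ -53.51 rpm.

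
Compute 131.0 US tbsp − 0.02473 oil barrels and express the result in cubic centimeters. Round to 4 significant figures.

131.0 US tbsp = 1937.07 cm³ and 0.02473 bbl = 3931.76 cm³.
1937.07 − 3931.76 ≈ -1995 cm³.

-1995 cubic centimeters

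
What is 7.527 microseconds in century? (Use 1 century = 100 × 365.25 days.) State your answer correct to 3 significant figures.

1 μs = 3.16881 × 10^-16 century.
Thus 7.527 × 3.16881 × 10^-16 ≈ 2.39 × 10^-15 century.

2.39 × 10^-15 century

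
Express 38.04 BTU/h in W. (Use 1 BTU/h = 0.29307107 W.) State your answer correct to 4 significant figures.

11.15 W

1 BTU per hour = 0.293071 W.
Thus 38.04 × 0.293071 ≈ 11.15 W.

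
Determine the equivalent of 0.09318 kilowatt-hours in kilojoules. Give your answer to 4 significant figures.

1 kilowatt-hour = 3600.00 kilojoules.
So 0.09318 × 3600.00 ≈ 335.4 kJ.

335.4 kilojoules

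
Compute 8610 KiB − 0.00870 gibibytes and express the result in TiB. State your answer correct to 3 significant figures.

8610 KiB = 8.01869 × 10^-6 TiB and 0.00870 GiB = 8.49609 × 10^-6 TiB.
8.01869 × 10^-6 − 8.49609 × 10^-6 ≈ -4.77 × 10^-7 TiB.

-4.77 × 10^-7 tebibytes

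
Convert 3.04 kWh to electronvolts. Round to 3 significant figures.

6.83 × 10^25 eV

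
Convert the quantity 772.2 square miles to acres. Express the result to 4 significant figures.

1 square mile = 640.000 acre.
772.2 × 640.000 ≈ 494200 acre.

494200 acre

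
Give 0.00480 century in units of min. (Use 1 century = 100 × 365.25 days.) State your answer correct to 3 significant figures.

1 century = 5.25960 × 10^7 min.
So 0.00480 × 5.25960 × 10^7 ≈ 252000 min.

252000 minutes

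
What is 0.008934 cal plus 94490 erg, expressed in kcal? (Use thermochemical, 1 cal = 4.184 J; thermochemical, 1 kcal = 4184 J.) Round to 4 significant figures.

1.119e-5 kcal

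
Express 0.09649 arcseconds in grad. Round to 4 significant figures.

2.978e-5 grad

1 arcsecond = 0.000308642 grad.
Then 0.09649 × 0.000308642 ≈ 2.978e-5 grad.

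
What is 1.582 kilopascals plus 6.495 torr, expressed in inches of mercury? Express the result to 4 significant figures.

0.7229 inches of mercury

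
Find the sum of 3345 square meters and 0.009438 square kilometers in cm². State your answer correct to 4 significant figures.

1.278 × 10^8 cm²

3345 m² = 3.34500 × 10^7 cm² and 0.009438 km² = 9.43800 × 10^7 cm².
3.34500 × 10^7 + 9.43800 × 10^7 ≈ 1.278 × 10^8 cm².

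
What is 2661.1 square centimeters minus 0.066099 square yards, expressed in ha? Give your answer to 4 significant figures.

2.108e-5 ha

2661.1 cm² = 2.66110e-5 ha and 0.066099 yd² = 5.52672e-6 ha.
2.66110e-5 − 5.52672e-6 ≈ 2.108e-5 ha.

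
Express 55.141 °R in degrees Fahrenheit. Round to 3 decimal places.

°R = °F + 459.67.
Applying the formula gives -404.529 °F.

-404.529 degrees Fahrenheit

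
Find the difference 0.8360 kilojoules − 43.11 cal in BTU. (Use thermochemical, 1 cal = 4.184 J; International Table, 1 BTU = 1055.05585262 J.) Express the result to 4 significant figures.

0.6214 BTU

0.8360 kJ = 0.792375 BTU and 43.11 cal = 0.170960 BTU.
0.792375 − 0.170960 ≈ 0.6214 BTU.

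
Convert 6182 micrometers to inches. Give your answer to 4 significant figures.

0.2434 in

1 μm = 3.93701e-5 in.
Thus 6182 × 3.93701e-5 ≈ 0.2434 in.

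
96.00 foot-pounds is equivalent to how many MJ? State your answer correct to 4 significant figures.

1 foot-pound = 1.35582 × 10^-6 MJ.
So 96.00 × 1.35582 × 10^-6 ≈ 0.0001302 MJ.

0.0001302 MJ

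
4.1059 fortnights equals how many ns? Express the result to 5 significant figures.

1 fortnight = 1.20960e+15 ns.
So 4.1059 × 1.20960e+15 ≈ 4.9665e+15 ns.

4.9665e+15 ns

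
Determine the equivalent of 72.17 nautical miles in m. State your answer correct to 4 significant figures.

133700 m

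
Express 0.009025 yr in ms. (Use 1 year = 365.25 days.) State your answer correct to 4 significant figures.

1 yr = 3.15576e+10 ms.
Then 0.009025 × 3.15576e+10 ≈ 2.848e+8 ms.

2.848e+8 ms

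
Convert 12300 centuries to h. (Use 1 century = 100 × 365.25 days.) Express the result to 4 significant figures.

1 century = 876600 h.
Thus 12300 × 876600 ≈ 1.078 × 10^10 h.

1.078 × 10^10 hours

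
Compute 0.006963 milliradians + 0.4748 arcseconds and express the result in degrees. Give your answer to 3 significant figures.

0.000531 °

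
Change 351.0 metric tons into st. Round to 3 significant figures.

55300 st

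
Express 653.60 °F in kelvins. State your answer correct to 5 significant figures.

618.48 K

K = (°F + 459.67) × 5/9.
Applying the formula gives 618.48 K.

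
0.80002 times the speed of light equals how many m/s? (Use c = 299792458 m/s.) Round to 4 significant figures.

2.398e+8 meters per second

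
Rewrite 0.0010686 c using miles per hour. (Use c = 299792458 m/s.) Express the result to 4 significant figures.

716600 miles per hour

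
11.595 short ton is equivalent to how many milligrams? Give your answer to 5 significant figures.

1 short ton = 9.07185e+8 mg.
Then 11.595 × 9.07185e+8 ≈ 1.0519e+10 mg.

1.0519e+10 mg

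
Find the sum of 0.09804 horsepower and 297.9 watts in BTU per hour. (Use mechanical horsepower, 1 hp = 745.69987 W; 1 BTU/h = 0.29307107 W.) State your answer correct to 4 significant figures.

1266 BTU/h

0.09804 hp = 249.456 BTU/h and 297.9 W = 1016.48 BTU/h.
249.456 + 1016.48 ≈ 1266 BTU/h.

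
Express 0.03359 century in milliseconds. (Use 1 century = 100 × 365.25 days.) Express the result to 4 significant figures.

1 century = 3.15576 × 10^12 ms.
0.03359 × 3.15576 × 10^12 ≈ 1.060 × 10^11 ms.

1.060 × 10^11 milliseconds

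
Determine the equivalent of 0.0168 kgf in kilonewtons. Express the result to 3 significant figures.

1 kgf = 0.00980665 kN.
0.0168 × 0.00980665 ≈ 0.000165 kN.

0.000165 kN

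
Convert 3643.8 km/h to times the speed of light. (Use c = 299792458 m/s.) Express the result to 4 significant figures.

3.376 × 10^-6 c

1 km/h = 9.26567 × 10^-10 times the speed of light.
3643.8 × 9.26567 × 10^-10 ≈ 3.376 × 10^-6 c.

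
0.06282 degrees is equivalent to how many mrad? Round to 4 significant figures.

1 ° = 17.4533 milliradians.
So 0.06282 × 17.4533 ≈ 1.096 mrad.

1.096 milliradians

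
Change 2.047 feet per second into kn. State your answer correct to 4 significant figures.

1.213 kn

1 ft/s = 0.592484 knots.
2.047 × 0.592484 ≈ 1.213 kn.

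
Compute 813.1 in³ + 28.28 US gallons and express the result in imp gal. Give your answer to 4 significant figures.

813.1 in³ = 2.93094 imp gal and 28.28 US gal = 23.5480 imp gal.
2.93094 + 23.5480 ≈ 26.48 imp gal.

26.48 imperial gallons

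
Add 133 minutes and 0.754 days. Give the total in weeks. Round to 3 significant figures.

133 min = 0.0131944 wk and 0.754 d = 0.107714 wk.
0.0131944 + 0.107714 ≈ 0.121 wk.

0.121 wk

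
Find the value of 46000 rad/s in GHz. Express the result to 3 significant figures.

7.32e-6 gigahertz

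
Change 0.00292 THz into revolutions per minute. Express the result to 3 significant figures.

1.75e+11 rpm

1 THz = 6.00000e+13 rpm.
0.00292 × 6.00000e+13 ≈ 1.75e+11 rpm.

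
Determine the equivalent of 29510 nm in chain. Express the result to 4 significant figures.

1.467 × 10^-6 chain

1 nanometer = 4.97097 × 10^-11 chains.
So 29510 × 4.97097 × 10^-11 ≈ 1.467 × 10^-6 chain.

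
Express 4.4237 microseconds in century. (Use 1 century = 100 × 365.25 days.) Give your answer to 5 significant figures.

1.4018e-15 centuries

1 microsecond = 3.16881e-16 century.
Thus 4.4237 × 3.16881e-16 ≈ 1.4018e-15 century.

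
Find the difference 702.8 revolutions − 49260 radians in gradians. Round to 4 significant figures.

702.8 rev = 281120 grad and 49260 rad = 3.13599e+6 grad.
281120 − 3.13599e+6 ≈ -2.855e+6 grad.

-2.855e+6 grad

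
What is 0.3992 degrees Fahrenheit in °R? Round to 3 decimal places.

460.069 °R

°R = °F + 459.67.
Applying the formula gives 460.069 °R.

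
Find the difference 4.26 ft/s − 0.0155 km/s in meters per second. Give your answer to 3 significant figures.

4.26 ft/s = 1.29845 m/s and 0.0155 km/s = 15.5000 m/s.
1.29845 − 15.5000 ≈ -14.2 m/s.

-14.2 m/s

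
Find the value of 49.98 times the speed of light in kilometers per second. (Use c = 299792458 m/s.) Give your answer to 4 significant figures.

1 c = 299792 km/s.
Then 49.98 × 299792 ≈ 1.498 × 10^7 km/s.

1.498 × 10^7 km/s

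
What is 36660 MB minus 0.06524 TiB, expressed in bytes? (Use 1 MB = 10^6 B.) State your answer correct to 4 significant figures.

-3.507e+10 B

36660 MB = 3.66600e+10 B and 0.06524 TiB = 7.17321e+10 B.
3.66600e+10 − 7.17321e+10 ≈ -3.507e+10 B.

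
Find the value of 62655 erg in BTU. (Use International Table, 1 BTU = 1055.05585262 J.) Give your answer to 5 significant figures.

1 erg = 9.47817e-11 BTU.
So 62655 × 9.47817e-11 ≈ 5.9385e-6 BTU.

5.9385e-6 BTU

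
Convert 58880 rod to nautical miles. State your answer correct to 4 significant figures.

1 rod = 0.00271555 nautical miles.
Thus 58880 × 0.00271555 ≈ 159.9 nmi.

159.9 nmi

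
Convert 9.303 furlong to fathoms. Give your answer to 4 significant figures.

1023 fathoms

1 furlong = 110.000 fathoms.
Then 9.303 × 110.000 ≈ 1023 fathom.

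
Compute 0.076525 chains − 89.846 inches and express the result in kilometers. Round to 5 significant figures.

0.076525 chain = 0.00153944 km and 89.846 in = 0.00228209 km.
0.00153944 − 0.00228209 ≈ -0.00074265 km.

-0.00074265 km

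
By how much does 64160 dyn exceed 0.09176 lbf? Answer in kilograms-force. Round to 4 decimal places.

64160 dyn = 0.0654250 kgf and 0.09176 lbf = 0.0416216 kgf.
0.0654250 − 0.0416216 ≈ 0.0238 kgf.

0.0238 kgf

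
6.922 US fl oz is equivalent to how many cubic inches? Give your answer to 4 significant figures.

12.49 in³

1 US fluid ounce = 1.80469 cubic inches.
Then 6.922 × 1.80469 ≈ 12.49 in³.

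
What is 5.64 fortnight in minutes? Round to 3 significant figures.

114000 min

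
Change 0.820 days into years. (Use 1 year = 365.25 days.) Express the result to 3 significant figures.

0.00225 yr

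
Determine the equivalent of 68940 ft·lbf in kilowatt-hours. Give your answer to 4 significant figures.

0.02596 kilowatt-hours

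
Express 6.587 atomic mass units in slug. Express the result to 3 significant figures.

7.49e-28 slugs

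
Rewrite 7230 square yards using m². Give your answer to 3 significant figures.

1 square yard = 0.836127 m².
Thus 7230 × 0.836127 ≈ 6050 m².

6050 m²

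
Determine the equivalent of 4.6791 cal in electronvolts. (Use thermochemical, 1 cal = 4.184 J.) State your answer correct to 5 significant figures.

1 calorie = 2.61145 × 10^19 electronvolts.
4.6791 × 2.61145 × 10^19 ≈ 1.2219 × 10^20 eV.

1.2219 × 10^20 electronvolts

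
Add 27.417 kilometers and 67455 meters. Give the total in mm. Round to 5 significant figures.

9.4872e+7 mm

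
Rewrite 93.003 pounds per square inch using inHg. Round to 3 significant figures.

1 psi = 2.03602 inches of mercury.
Then 93.003 × 2.03602 ≈ 189 inHg.

189 inches of mercury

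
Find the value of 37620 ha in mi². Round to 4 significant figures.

1 ha = 0.00386102 mi².
Thus 37620 × 0.00386102 ≈ 145.3 mi².

145.3 square miles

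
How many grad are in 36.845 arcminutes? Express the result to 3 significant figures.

1 arcmin = 0.0185185 grad.
Then 36.845 × 0.0185185 ≈ 0.682 grad.

0.682 gradians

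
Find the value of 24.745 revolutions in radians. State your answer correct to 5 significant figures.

155.48 radians

1 rev = 6.28319 rad.
So 24.745 × 6.28319 ≈ 155.48 rad.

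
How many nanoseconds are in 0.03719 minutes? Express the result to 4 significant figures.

2.231e+9 nanoseconds

1 min = 6.00000e+10 nanoseconds.
Thus 0.03719 × 6.00000e+10 ≈ 2.231e+9 ns.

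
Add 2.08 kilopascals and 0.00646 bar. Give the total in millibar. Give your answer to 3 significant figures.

27.3 millibar

2.08 kPa = 20.8000 mbar and 0.00646 bar = 6.46000 mbar.
20.8000 + 6.46000 ≈ 27.3 mbar.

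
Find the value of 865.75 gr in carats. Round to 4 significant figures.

280.5 carats

1 gr = 0.323995 ct.
Thus 865.75 × 0.323995 ≈ 280.5 ct.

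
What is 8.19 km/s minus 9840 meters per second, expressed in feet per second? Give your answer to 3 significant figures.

-5410 feet per second

8.19 km/s = 26870.1 ft/s and 9840 m/s = 32283.5 ft/s.
26870.1 − 32283.5 ≈ -5410 ft/s.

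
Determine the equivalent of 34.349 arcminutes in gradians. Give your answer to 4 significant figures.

0.6361 gradians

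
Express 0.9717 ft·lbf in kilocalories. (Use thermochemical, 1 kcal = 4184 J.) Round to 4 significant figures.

1 foot-pound = 0.000324048 kilocalories.
Then 0.9717 × 0.000324048 ≈ 0.0003149 kcal.

0.0003149 kilocalories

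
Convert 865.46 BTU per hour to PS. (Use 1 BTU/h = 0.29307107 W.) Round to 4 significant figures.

1 BTU/h = 0.000398466 metric horsepower.
Thus 865.46 × 0.000398466 ≈ 0.3449 PS.

0.3449 PS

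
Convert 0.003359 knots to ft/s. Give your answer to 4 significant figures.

1 knot = 1.68781 feet per second.
0.003359 × 1.68781 ≈ 0.005669 ft/s.

0.005669 ft/s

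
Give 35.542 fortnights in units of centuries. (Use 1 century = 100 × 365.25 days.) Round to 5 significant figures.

0.013623 century

1 fortnight = 0.000383299 century.
Then 35.542 × 0.000383299 ≈ 0.013623 century.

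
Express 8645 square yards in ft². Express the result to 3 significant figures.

1 yd² = 9.00000 square feet.
Then 8645 × 9.00000 ≈ 77800 ft².

77800 ft²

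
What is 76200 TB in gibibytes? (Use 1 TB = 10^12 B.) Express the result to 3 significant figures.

1 terabyte = 931.323 GiB.
So 76200 × 931.323 ≈ 7.10 × 10^7 GiB.

7.10 × 10^7 gibibytes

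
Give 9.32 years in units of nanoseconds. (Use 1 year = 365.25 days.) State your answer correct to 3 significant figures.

2.94e+17 ns

1 year = 3.15576e+16 ns.
So 9.32 × 3.15576e+16 ≈ 2.94e+17 ns.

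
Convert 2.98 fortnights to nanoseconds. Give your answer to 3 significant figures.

1 fortnight = 1.20960 × 10^15 ns.
2.98 × 1.20960 × 10^15 ≈ 3.60 × 10^15 ns.

3.60 × 10^15 nanoseconds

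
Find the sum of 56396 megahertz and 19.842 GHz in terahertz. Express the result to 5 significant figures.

0.076238 THz

56396 MHz = 0.0563960 THz and 19.842 GHz = 0.0198420 THz.
0.0563960 + 0.0198420 ≈ 0.076238 THz.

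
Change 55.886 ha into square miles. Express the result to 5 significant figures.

1 hectare = 0.00386102 mi².
So 55.886 × 0.00386102 ≈ 0.21578 mi².

0.21578 square miles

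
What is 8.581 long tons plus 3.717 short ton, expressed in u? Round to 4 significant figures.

8.581 long ton = 5.25052 × 10^30 u and 3.717 short ton = 2.03067 × 10^30 u.
5.25052 × 10^30 + 2.03067 × 10^30 ≈ 7.281 × 10^30 u.

7.281 × 10^30 u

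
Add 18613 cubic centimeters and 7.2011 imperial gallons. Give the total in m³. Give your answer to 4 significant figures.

18613 cm³ = 0.0186130 m³ and 7.2011 imp gal = 0.0327368 m³.
0.0186130 + 0.0327368 ≈ 0.05135 m³.

0.05135 cubic meters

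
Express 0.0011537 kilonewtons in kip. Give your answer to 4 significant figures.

0.0002594 kips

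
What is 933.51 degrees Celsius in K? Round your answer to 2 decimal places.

1206.66 K

K = °C + 273.15.
Applying the formula gives 1206.66 K.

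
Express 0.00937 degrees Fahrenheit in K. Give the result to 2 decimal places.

K = (°F + 459.67) × 5/9.
Applying the formula gives 255.38 K.

255.38 kelvins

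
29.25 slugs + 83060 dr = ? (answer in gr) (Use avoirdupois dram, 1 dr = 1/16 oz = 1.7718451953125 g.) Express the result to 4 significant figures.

29.25 slug = 6.58764 × 10^6 gr and 83060 dr = 2.27117 × 10^6 gr.
6.58764 × 10^6 + 2.27117 × 10^6 ≈ 8.859 × 10^6 gr.

8.859 × 10^6 gr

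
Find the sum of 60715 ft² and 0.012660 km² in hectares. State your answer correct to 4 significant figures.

1.830 hectares

60715 ft² = 0.564061 ha and 0.012660 km² = 1.26600 ha.
0.564061 + 1.26600 ≈ 1.830 ha.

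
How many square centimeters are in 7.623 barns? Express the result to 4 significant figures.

1 barn = 1.00000 × 10^-24 cm².
7.623 × 1.00000 × 10^-24 ≈ 7.623 × 10^-24 cm².

7.623 × 10^-24 square centimeters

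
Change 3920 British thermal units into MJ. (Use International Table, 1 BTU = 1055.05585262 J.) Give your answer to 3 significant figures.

1 BTU = 0.00105506 MJ.
3920 × 0.00105506 ≈ 4.14 MJ.

4.14 MJ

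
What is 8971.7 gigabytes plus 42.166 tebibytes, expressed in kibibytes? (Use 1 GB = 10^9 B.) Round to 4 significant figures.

8971.7 GB = 8.76143e+9 KiB and 42.166 TiB = 4.52754e+10 KiB.
8.76143e+9 + 4.52754e+10 ≈ 5.404e+10 KiB.

5.404e+10 KiB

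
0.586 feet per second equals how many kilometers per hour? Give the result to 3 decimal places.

0.643 kilometers per hour

1 foot per second = 1.09728 km/h.
Then 0.586 × 1.09728 ≈ 0.643 km/h.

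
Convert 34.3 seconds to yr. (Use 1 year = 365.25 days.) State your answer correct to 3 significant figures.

1.09 × 10^-6 years

1 s = 3.16881 × 10^-8 years.
So 34.3 × 3.16881 × 10^-8 ≈ 1.09 × 10^-6 yr.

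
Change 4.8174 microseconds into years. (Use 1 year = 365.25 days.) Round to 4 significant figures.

1 microsecond = 3.16881e-14 yr.
So 4.8174 × 3.16881e-14 ≈ 1.527e-13 yr.

1.527e-13 yr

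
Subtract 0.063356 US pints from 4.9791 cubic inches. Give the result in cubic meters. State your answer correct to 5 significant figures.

5.1614e-5 cubic meters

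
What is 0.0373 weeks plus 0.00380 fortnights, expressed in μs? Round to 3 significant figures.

0.0373 wk = 2.25590e+10 μs and 0.00380 fortnight = 4.59648e+9 μs.
2.25590e+10 + 4.59648e+9 ≈ 2.72e+10 μs.

2.72e+10 μs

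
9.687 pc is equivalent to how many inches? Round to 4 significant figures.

1 pc = 1.21483 × 10^18 inches.
9.687 × 1.21483 × 10^18 ≈ 1.177 × 10^19 in.

1.177 × 10^19 in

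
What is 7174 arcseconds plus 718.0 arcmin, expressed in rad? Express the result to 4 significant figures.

0.2436 radians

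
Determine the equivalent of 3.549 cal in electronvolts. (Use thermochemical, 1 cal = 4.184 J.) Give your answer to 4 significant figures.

9.268e+19 eV

1 calorie = 2.61145e+19 eV.
3.549 × 2.61145e+19 ≈ 9.268e+19 eV.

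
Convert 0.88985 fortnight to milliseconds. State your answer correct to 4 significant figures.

1 fortnight = 1.20960 × 10^9 ms.
So 0.88985 × 1.20960 × 10^9 ≈ 1.076 × 10^9 ms.

1.076 × 10^9 ms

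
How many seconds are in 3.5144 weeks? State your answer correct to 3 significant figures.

1 wk = 604800 s.
So 3.5144 × 604800 ≈ 2.13 × 10^6 s.

2.13 × 10^6 seconds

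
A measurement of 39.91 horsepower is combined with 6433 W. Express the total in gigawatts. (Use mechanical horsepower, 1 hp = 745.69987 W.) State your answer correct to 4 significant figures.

3.619e-5 gigawatts

39.91 hp = 2.97609e-5 GW and 6433 W = 6.43300e-6 GW.
2.97609e-5 + 6.43300e-6 ≈ 3.619e-5 GW.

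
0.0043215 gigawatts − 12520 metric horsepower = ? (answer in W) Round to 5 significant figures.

0.0043215 GW = 4.32150e+6 W and 12520 PS = 9.20844e+6 W.
4.32150e+6 − 9.20844e+6 ≈ -4.8869e+6 W.

-4.8869e+6 watts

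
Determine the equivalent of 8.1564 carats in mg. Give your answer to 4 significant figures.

1631 mg

1 ct = 200.000 milligrams.
So 8.1564 × 200.000 ≈ 1631 mg.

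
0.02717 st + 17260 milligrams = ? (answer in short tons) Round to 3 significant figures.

0.000209 short ton

0.02717 st = 0.000190190 short ton and 17260 mg = 1.90259e-5 short ton.
0.000190190 + 1.90259e-5 ≈ 0.000209 short ton.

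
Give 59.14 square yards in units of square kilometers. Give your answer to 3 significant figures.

4.94e-5 km²

1 square yard = 8.36127e-7 square kilometers.
So 59.14 × 8.36127e-7 ≈ 4.94e-5 km².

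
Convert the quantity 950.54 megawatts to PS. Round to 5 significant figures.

1.2924e+6 metric horsepower

1 megawatt = 1359.62 PS.
Thus 950.54 × 1359.62 ≈ 1.2924e+6 PS.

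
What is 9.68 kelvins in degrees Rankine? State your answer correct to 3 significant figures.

17.4 °R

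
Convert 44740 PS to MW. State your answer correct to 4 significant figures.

1 metric horsepower = 0.000735499 MW.
So 44740 × 0.000735499 ≈ 32.91 MW.

32.91 MW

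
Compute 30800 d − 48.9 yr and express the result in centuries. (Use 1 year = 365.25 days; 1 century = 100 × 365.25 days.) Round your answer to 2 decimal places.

30800 d = 0.843258 century and 48.9 yr = 0.489000 century.
0.843258 − 0.489000 ≈ 0.35 century.

0.35 century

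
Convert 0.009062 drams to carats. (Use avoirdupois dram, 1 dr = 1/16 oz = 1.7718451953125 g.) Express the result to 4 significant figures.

0.08028 ct

1 dr = 8.85923 ct.
So 0.009062 × 8.85923 ≈ 0.08028 ct.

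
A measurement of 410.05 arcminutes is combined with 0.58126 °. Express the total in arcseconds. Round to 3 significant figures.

410.05 arcmin = 24603.0 arcsec and 0.58126 ° = 2092.54 arcsec.
24603.0 + 2092.54 ≈ 26700 arcsec.

26700 arcseconds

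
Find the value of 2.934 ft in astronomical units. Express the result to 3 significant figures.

1 ft = 2.03746e-12 au.
Then 2.934 × 2.03746e-12 ≈ 5.98e-12 au.

5.98e-12 au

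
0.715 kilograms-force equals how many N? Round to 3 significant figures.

1 kilogram-force = 9.80665 newtons.
0.715 × 9.80665 ≈ 7.01 N.

7.01 newtons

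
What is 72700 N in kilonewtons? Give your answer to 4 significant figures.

72.70 kN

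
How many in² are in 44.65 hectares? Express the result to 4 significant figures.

1 hectare = 1.55000 × 10^7 square inches.
Thus 44.65 × 1.55000 × 10^7 ≈ 6.921 × 10^8 in².

6.921 × 10^8 in²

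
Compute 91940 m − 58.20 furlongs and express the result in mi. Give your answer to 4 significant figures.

91940 m = 57.1289 mi and 58.20 furlong = 7.27500 mi.
57.1289 − 7.27500 ≈ 49.85 mi.

49.85 miles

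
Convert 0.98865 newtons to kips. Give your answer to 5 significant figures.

1 N = 0.000224809 kips.
0.98865 × 0.000224809 ≈ 0.00022226 kip.

0.00022226 kips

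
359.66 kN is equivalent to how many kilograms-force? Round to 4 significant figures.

36680 kgf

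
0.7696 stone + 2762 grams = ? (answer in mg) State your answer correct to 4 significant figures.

7.649e+6 mg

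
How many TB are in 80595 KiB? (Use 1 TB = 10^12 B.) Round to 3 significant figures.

1 kibibyte = 1.02400e-9 TB.
Then 80595 × 1.02400e-9 ≈ 8.25e-5 TB.

8.25e-5 TB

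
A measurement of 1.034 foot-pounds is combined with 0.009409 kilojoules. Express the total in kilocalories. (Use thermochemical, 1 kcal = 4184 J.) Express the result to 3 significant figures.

1.034 ft·lbf = 0.000335066 kcal and 0.009409 kJ = 0.00224880 kcal.
0.000335066 + 0.00224880 ≈ 0.00258 kcal.

0.00258 kilocalories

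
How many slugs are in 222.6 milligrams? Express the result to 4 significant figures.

1.525 × 10^-5 slug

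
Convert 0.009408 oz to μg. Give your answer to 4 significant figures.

266700 μg

1 oz = 2.83495e+7 μg.
Then 0.009408 × 2.83495e+7 ≈ 266700 μg.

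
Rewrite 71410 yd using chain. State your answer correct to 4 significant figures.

3246 chain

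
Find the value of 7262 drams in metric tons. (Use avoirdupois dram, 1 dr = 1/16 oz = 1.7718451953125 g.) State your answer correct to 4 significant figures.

1 dram = 1.77185 × 10^-6 t.
Then 7262 × 1.77185 × 10^-6 ≈ 0.01287 t.

0.01287 t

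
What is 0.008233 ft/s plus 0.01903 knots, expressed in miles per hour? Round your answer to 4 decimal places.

0.0275 miles per hour

0.008233 ft/s = 0.00561341 mph and 0.01903 kn = 0.0218993 mph.
0.00561341 + 0.0218993 ≈ 0.0275 mph.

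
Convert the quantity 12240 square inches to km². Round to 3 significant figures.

1 in² = 6.45160e-10 square kilometers.
12240 × 6.45160e-10 ≈ 7.90e-6 km².

7.90e-6 km²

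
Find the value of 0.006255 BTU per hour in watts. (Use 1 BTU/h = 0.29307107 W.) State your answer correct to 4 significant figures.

1 BTU per hour = 0.293071 watts.
Thus 0.006255 × 0.293071 ≈ 0.001833 W.

0.001833 W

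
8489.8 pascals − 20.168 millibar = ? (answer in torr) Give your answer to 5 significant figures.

8489.8 Pa = 63.678737 torr and 20.168 mbar = 15.127244 torr.
63.678737 − 15.127244 ≈ 48.551 torr.

48.551 torr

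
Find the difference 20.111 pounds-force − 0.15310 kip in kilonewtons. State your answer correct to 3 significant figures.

20.111 lbf = 0.0894582 kN and 0.15310 kip = 0.681023 kN.
0.0894582 − 0.681023 ≈ -0.592 kN.

-0.592 kN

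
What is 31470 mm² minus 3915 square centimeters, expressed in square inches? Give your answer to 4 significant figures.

-558.0 in²

31470 mm² = 48.7786 in² and 3915 cm² = 606.826 in².
48.7786 − 606.826 ≈ -558.0 in².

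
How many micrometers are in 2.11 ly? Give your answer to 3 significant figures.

2.00e+22 μm

1 ly = 9.46073e+21 μm.
Thus 2.11 × 9.46073e+21 ≈ 2.00e+22 μm.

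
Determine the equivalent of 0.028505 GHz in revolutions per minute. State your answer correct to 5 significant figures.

1 GHz = 6.00000 × 10^10 revolutions per minute.
0.028505 × 6.00000 × 10^10 ≈ 1.7103 × 10^9 rpm.

1.7103 × 10^9 rpm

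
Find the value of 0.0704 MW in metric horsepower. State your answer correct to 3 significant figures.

95.7 PS

1 MW = 1359.62 metric horsepower.
0.0704 × 1359.62 ≈ 95.7 PS.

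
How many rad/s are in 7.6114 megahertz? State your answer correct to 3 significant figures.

1 megahertz = 6.28319 × 10^6 rad/s.
Thus 7.6114 × 6.28319 × 10^6 ≈ 4.78 × 10^7 rad/s.

4.78 × 10^7 radians per second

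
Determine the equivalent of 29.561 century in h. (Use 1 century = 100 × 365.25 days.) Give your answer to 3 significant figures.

2.59 × 10^7 hours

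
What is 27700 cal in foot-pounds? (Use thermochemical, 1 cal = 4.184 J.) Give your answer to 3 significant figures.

85500 ft·lbf

1 cal = 3.08596 foot-pounds.
27700 × 3.08596 ≈ 85500 ft·lbf.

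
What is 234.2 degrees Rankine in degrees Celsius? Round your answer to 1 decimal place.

°R = (°C + 273.15) × 9/5.
Applying the formula gives -143.0 °C.

-143.0 °C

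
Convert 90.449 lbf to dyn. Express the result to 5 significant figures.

1 pound-force = 444822 dynes.
Thus 90.449 × 444822 ≈ 4.0234e+7 dyn.

4.0234e+7 dyn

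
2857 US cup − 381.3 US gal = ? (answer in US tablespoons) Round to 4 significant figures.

-51900 US tbsp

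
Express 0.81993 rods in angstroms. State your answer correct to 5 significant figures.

4.1236e+10 Å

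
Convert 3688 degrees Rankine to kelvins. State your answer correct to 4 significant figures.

°R = K × 9/5.
Applying the formula gives 2049 K.

2049 K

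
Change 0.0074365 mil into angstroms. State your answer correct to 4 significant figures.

1889 Å

1 mil = 254000 Å.
So 0.0074365 × 254000 ≈ 1889 Å.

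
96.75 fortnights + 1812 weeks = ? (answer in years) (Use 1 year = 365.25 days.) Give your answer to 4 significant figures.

38.44 years

96.75 fortnight = 3.70842 yr and 1812 wk = 34.7269 yr.
3.70842 + 34.7269 ≈ 38.44 yr.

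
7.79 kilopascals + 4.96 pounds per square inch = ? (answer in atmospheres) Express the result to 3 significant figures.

0.414 atm

7.79 kPa = 0.0768813 atm and 4.96 psi = 0.337508 atm.
0.0768813 + 0.337508 ≈ 0.414 atm.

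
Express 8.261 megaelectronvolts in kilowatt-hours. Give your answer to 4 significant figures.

1 megaelectronvolt = 4.45049 × 10^-20 kWh.
8.261 × 4.45049 × 10^-20 ≈ 3.677 × 10^-19 kWh.

3.677 × 10^-19 kWh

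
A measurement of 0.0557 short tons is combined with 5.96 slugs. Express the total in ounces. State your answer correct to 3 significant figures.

0.0557 short ton = 1782.40 oz and 5.96 slug = 3068.12 oz.
1782.40 + 3068.12 ≈ 4850 oz.

4850 oz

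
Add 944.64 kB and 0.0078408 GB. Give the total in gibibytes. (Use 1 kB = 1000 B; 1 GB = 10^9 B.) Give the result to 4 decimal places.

944.64 kB = 0.000879765 GiB and 0.0078408 GB = 0.00730231 GiB.
0.000879765 + 0.00730231 ≈ 0.0082 GiB.

0.0082 GiB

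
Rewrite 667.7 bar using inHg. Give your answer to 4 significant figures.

1 bar = 29.5300 inHg.
So 667.7 × 29.5300 ≈ 19720 inHg.

19720 inHg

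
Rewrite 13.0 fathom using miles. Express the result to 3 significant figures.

0.0148 mi

1 fathom = 0.00113636 miles.
Thus 13.0 × 0.00113636 ≈ 0.0148 mi.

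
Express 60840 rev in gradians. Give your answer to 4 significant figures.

1 revolution = 400.000 gradians.
Then 60840 × 400.000 ≈ 2.434e+7 grad.

2.434e+7 grad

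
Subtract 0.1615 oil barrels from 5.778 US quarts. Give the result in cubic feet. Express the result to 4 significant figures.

5.778 US qt = 0.193102 ft³ and 0.1615 bbl = 0.906755 ft³.
0.193102 − 0.906755 ≈ -0.7137 ft³.

-0.7137 cubic feet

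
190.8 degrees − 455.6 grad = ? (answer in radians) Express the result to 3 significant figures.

190.8 ° = 3.33009 rad and 455.6 grad = 7.15655 rad.
3.33009 − 7.15655 ≈ -3.83 rad.

-3.83 rad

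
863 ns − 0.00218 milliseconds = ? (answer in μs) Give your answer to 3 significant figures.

-1.32 microseconds

863 ns = 0.863000 μs and 0.00218 ms = 2.18000 μs.
0.863000 − 2.18000 ≈ -1.32 μs.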